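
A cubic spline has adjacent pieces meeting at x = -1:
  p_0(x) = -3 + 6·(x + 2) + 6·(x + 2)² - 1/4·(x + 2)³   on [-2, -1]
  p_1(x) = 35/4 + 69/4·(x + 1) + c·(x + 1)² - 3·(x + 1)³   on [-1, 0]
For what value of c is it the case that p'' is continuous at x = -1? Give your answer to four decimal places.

p_0''(x) = 12 - 3/2·(x + 2), so p_0''(-1) = 21/2. On the right, p_1''(-1) = 2c, so c = 21/4.

5.2500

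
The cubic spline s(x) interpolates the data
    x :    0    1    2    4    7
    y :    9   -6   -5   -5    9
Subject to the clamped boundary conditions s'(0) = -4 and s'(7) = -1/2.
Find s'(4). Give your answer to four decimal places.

1.6250

Write m_i for s''(x_i). With h_i = 1, 1, 2, 3 and divided differences Δ_i = -15, 1, 0, 14/3, the continuity of s' gives the tridiagonal system
  1·m_0 + 4·m_1 + 1·m_2 = 6(Δ_1 - Δ_0) = 96
  1·m_1 + 6·m_2 + 2·m_3 = 6(Δ_2 - Δ_1) = -6
  2·m_2 + 10·m_3 + 3·m_4 = 6(Δ_3 - Δ_2) = 28
Clamped end conditions give two more equations: 2h_0·m_0 + h_0·m_1 = 6(Δ_0 - s'(0)) = -66 and h_3·m_3 + 2h_3·m_4 = 6(s'(7) - Δ_3) = -31.
Solving the tridiagonal system: m_0 = -423/8, m_1 = 159/4, m_2 = -81/8, m_3 = 15/2, m_4 = -107/12.
On [4, 7], s'(x) = b_3 + 2c_3·(x - 4) + 3d_3·(x - 4)² with b_3 = Δ_3 - h_3(2m_3 + m_4)/6 = 13/8, c_3 = m_3/2 = 15/4, d_3 = (m_4 - m_3)/(6h_3) = -197/216. So s'(4) = 13/8.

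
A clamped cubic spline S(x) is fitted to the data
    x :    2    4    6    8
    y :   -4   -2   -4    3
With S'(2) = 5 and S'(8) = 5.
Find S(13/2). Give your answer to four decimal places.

Put m_i = S'' at the i-th knot. Here h = (2, 2, 2) and Δ = (1, -1, 7/2), so the interior equations h_(i-1)·m_(i-1) + 2(h_(i-1)+h_i)·m_i + h_i·m_(i+1) = 6(Δ_i − Δ_(i-1)) read
  2·m_0 + 8·m_1 + 2·m_2 = 6(Δ_1 - Δ_0) = -12
  2·m_1 + 8·m_2 + 2·m_3 = 6(Δ_2 - Δ_1) = 27
Clamped end conditions give two more equations: 2h_0·m_0 + h_0·m_1 = 6(Δ_0 - S'(2)) = -24 and h_2·m_2 + 2h_2·m_3 = 6(S'(8) - Δ_2) = 9.
Solving the tridiagonal system: m_0 = -11/2, m_1 = -1, m_2 = 7/2, m_3 = 1/2.
On [6, 8], S(x) = -4 + 1·(x - 6) + 7/4·(x - 6)² - 1/4·(x - 6)³.
With (x - 6) = 1/2: S(13/2) = -99/32.

-3.0938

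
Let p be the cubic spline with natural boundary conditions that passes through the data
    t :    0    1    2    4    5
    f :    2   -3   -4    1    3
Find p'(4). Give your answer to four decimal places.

2.5164

Write M_i for p''(x_i). With h_i = 1, 1, 2, 1 and divided differences Δ_i = -5, -1, 5/2, 2, the continuity of p' gives the tridiagonal system
  1·M_0 + 4·M_1 + 1·M_2 = 6(Δ_1 - Δ_0) = 24
  1·M_1 + 6·M_2 + 2·M_3 = 6(Δ_2 - Δ_1) = 21
  2·M_2 + 6·M_3 + 1·M_4 = 6(Δ_3 - Δ_2) = -3
Natural end conditions: M_0 = M_4 = 0.
Solving: M_0 = 0, M_1 = 318/61, M_2 = 192/61, M_3 = -189/122, M_4 = 0.
On [4, 5], p'(t) = b_3 + 2c_3·(t - 4) + 3d_3·(t - 4)² with b_3 = Δ_3 - h_3(2M_3 + M_4)/6 = 307/122, c_3 = M_3/2 = -189/244, d_3 = (M_4 - M_3)/(6h_3) = 63/244. So p'(4) = 307/122.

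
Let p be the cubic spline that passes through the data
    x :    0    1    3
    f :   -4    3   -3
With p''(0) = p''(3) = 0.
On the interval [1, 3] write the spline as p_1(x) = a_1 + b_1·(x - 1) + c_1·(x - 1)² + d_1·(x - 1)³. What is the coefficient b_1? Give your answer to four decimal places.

Let M_i = p''(x_i). Step sizes h_i = 1, 2; slopes of the chords Δ_i = (y_(i+1) - y_i)/h_i = 7, -3.
  1·M_0 + 6·M_1 + 2·M_2 = 6(Δ_1 - Δ_0) = -60
Natural end conditions: M_0 = M_2 = 0.
Solving: M_0 = 0, M_1 = -10, M_2 = 0.
On [1, 3], with p_1(x) = a_1 + b_1·(x - 1) + c_1·(x - 1)² + d_1·(x - 1)³: c_1 = M_1/2 = -5, d_1 = (M_2 - M_1)/(6h_1) = 5/6, b_1 = Δ_1 - h_1(2M_1 + M_2)/6 = 11/3.

3.6667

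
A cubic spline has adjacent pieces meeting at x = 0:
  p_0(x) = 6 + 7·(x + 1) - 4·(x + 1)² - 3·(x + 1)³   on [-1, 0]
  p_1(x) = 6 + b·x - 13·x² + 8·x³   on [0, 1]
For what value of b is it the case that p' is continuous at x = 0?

-10

p_0'(x) = 7 - 8·(x + 1) - 9·(x + 1)², so p_0'(0) = -10. On the right, p_1'(0) = b, so b = -10.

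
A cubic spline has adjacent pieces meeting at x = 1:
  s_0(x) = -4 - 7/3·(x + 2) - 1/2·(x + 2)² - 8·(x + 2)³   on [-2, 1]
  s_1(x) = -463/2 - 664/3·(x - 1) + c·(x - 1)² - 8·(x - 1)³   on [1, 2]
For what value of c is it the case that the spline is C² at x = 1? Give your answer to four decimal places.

s_0''(x) = -1 - 48·(x + 2), so s_0''(1) = -145. On the right, s_1''(1) = 2c, so c = -145/2.

-72.5000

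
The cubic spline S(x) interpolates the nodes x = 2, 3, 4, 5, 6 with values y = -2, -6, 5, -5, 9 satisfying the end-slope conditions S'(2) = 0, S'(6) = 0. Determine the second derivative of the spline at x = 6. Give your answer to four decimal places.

Put σ_i = S'' at the i-th knot. Here h = (1, 1, 1, 1) and Δ = (-4, 11, -10, 14), so the interior equations h_(i-1)·σ_(i-1) + 2(h_(i-1)+h_i)·σ_i + h_i·σ_(i+1) = 6(Δ_i − Δ_(i-1)) read
  1·σ_0 + 4·σ_1 + 1·σ_2 = 6(Δ_1 - Δ_0) = 90
  1·σ_1 + 4·σ_2 + 1·σ_3 = 6(Δ_2 - Δ_1) = -126
  1·σ_2 + 4·σ_3 + 1·σ_4 = 6(Δ_3 - Δ_2) = 144
Clamped end conditions give two more equations: 2h_0·σ_0 + h_0·σ_1 = 6(Δ_0 - S'(2)) = -24 and h_3·σ_3 + 2h_3·σ_4 = 6(S'(6) - Δ_3) = -84.
Solving the tridiagonal system: σ_0 = -141/4, σ_1 = 93/2, σ_2 = -243/4, σ_3 = 141/2, σ_4 = -309/4.

-77.2500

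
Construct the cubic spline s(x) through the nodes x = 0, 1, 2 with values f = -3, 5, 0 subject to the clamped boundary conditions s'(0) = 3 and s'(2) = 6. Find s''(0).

With σ_i denoting the second derivative at x_i, h_i = 1, 1, and Δ_i = (y_(i+1) − y_i)/h_i = 8, -5:
  1·σ_0 + 4·σ_1 + 1·σ_2 = 6(Δ_1 - Δ_0) = -78
Clamped end conditions give two more equations: 2h_0·σ_0 + h_0·σ_1 = 6(Δ_0 - s'(0)) = 30 and h_1·σ_1 + 2h_1·σ_2 = 6(s'(2) - Δ_1) = 66.
Hence σ_0 = 36, σ_1 = -42, σ_2 = 54.

36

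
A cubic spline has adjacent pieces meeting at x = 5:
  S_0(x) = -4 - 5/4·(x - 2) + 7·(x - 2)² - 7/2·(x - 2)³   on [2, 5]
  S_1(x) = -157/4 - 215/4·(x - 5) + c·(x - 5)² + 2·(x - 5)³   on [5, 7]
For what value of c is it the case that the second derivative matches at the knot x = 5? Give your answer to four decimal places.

-24.5000

S_0''(x) = 14 - 21·(x - 2), so S_0''(5) = -49. On the right, S_1''(5) = 2c, so c = -49/2.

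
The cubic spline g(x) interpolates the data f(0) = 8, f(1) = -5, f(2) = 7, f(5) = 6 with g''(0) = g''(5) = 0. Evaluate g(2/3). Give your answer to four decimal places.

Put M_i = g'' at the i-th knot. Here h = (1, 1, 3) and Δ = (-13, 12, -1/3), so the interior equations h_(i-1)·M_(i-1) + 2(h_(i-1)+h_i)·M_i + h_i·M_(i+1) = 6(Δ_i − Δ_(i-1)) read
  1·M_0 + 4·M_1 + 1·M_2 = 6(Δ_1 - Δ_0) = 150
  1·M_1 + 8·M_2 + 3·M_3 = 6(Δ_2 - Δ_1) = -74
Natural end conditions: M_0 = M_3 = 0.
Forward elimination and back-substitution give M_0 = 0, M_1 = 1274/31, M_2 = -446/31, M_3 = 0.
On [0, 1], g(x) = 8 - 1846/93·x + 0·x² + 637/93·x³.
With x = 2/3: g(2/3) = -8044/2511.

-3.2035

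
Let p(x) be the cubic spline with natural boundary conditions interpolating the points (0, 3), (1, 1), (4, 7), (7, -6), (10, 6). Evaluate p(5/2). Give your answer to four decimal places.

4.3785

Write m_i for p''(x_i). With h_i = 1, 3, 3, 3 and divided differences Δ_i = -2, 2, -13/3, 4, the continuity of p' gives the tridiagonal system
  1·m_0 + 8·m_1 + 3·m_2 = 6(Δ_1 - Δ_0) = 24
  3·m_1 + 12·m_2 + 3·m_3 = 6(Δ_2 - Δ_1) = -38
  3·m_2 + 12·m_3 + 3·m_4 = 6(Δ_3 - Δ_2) = 50
Natural end conditions: m_0 = m_4 = 0.
Solving the tridiagonal system: m_0 = 0, m_1 = 281/54, m_2 = -476/81, m_3 = 913/162, m_4 = 0.
On [1, 4], p(x) = 1 - 43/162·(x - 1) + 281/108·(x - 1)² - 1795/2916·(x - 1)³.
With (x - 1) = 3/2: p(5/2) = 1261/288.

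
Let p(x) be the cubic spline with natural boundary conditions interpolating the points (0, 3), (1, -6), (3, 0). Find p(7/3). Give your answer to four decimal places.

Write M_i for p''(x_i). With h_i = 1, 2 and divided differences Δ_i = -9, 3, the continuity of p' gives the tridiagonal system
  1·M_0 + 6·M_1 + 2·M_2 = 6(Δ_1 - Δ_0) = 72
Natural end conditions: M_0 = M_2 = 0.
Solving: M_0 = 0, M_1 = 12, M_2 = 0.
On [1, 3], p(x) = -6 - 5·(x - 1) + 6·(x - 1)² - 1·(x - 1)³.
With (x - 1) = 4/3: p(7/3) = -118/27.

-4.3704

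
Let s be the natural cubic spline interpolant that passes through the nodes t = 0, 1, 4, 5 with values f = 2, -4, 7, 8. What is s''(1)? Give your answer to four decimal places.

9.3091

Let M_i = s''(x_i). Step sizes h_i = 1, 3, 1; slopes of the chords Δ_i = (y_(i+1) - y_i)/h_i = -6, 11/3, 1.
  1·M_0 + 8·M_1 + 3·M_2 = 6(Δ_1 - Δ_0) = 58
  3·M_1 + 8·M_2 + 1·M_3 = 6(Δ_2 - Δ_1) = -16
Natural end conditions: M_0 = M_3 = 0.
Forward elimination and back-substitution give M_0 = 0, M_1 = 512/55, M_2 = -302/55, M_3 = 0.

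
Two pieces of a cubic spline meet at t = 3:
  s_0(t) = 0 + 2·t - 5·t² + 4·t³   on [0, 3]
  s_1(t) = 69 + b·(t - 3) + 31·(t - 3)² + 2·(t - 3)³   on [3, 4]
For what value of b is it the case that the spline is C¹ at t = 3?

s_0'(t) = 2 - 10·t + 12·t², so s_0'(3) = 80. On the right, s_1'(3) = b, so b = 80.

80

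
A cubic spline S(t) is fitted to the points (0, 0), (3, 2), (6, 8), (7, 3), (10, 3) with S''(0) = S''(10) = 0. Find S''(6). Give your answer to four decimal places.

With σ_i denoting the second derivative at x_i, h_i = 3, 3, 1, 3, and Δ_i = (y_(i+1) − y_i)/h_i = 2/3, 2, -5, 0:
  3·σ_0 + 12·σ_1 + 3·σ_2 = 6(Δ_1 - Δ_0) = 8
  3·σ_1 + 8·σ_2 + 1·σ_3 = 6(Δ_2 - Δ_1) = -42
  1·σ_2 + 8·σ_3 + 3·σ_4 = 6(Δ_3 - Δ_2) = 30
Natural end conditions: σ_0 = σ_4 = 0.
Hence σ_0 = 0, σ_1 = 89/38, σ_2 = -382/57, σ_3 = 523/114, σ_4 = 0.

-6.7018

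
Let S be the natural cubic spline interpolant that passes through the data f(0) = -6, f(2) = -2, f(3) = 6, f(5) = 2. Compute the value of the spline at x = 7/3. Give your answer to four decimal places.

0.7386

Let M_i = S''(x_i). Step sizes h_i = 2, 1, 2; slopes of the chords Δ_i = (y_(i+1) - y_i)/h_i = 2, 8, -2.
  2·M_0 + 6·M_1 + 1·M_2 = 6(Δ_1 - Δ_0) = 36
  1·M_1 + 6·M_2 + 2·M_3 = 6(Δ_2 - Δ_1) = -60
Natural end conditions: M_0 = M_3 = 0.
Hence M_0 = 0, M_1 = 276/35, M_2 = -396/35, M_3 = 0.
On [2, 3], S(x) = -2 + 254/35·(x - 2) + 138/35·(x - 2)² - 16/5·(x - 2)³.
With (x - 2) = 1/3: S(7/3) = 698/945.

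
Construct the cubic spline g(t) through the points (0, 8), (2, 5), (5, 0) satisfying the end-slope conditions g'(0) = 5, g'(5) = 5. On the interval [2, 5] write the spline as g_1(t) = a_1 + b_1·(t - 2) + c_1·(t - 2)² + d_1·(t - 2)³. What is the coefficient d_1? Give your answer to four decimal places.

0.3870

Let m_i = g''(x_i). Step sizes h_i = 2, 3; slopes of the chords Δ_i = (y_(i+1) - y_i)/h_i = -3/2, -5/3.
  2·m_0 + 10·m_1 + 3·m_2 = 6(Δ_1 - Δ_0) = -1
Clamped end conditions give two more equations: 2h_0·m_0 + h_0·m_1 = 6(Δ_0 - g'(0)) = -39 and h_1·m_1 + 2h_1·m_2 = 6(g'(5) - Δ_1) = 40.
Solving: m_0 = -193/20, m_1 = -1/5, m_2 = 203/30.
On [2, 5], with g_1(t) = a_1 + b_1·(t - 2) + c_1·(t - 2)² + d_1·(t - 2)³: c_1 = m_1/2 = -1/10, d_1 = (m_2 - m_1)/(6h_1) = 209/540, b_1 = Δ_1 - h_1(2m_1 + m_2)/6 = -97/20.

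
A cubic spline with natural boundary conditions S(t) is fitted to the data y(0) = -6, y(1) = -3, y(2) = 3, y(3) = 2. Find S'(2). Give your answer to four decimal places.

Let σ_i = S''(x_i). Step sizes h_i = 1, 1, 1; slopes of the chords Δ_i = (y_(i+1) - y_i)/h_i = 3, 6, -1.
  1·σ_0 + 4·σ_1 + 1·σ_2 = 6(Δ_1 - Δ_0) = 18
  1·σ_1 + 4·σ_2 + 1·σ_3 = 6(Δ_2 - Δ_1) = -42
Natural end conditions: σ_0 = σ_3 = 0.
Solving the tridiagonal system: σ_0 = 0, σ_1 = 38/5, σ_2 = -62/5, σ_3 = 0.
On [2, 3], S'(t) = b_2 + 2c_2·(t - 2) + 3d_2·(t - 2)² with b_2 = Δ_2 - h_2(2σ_2 + σ_3)/6 = 47/15, c_2 = σ_2/2 = -31/5, d_2 = (σ_3 - σ_2)/(6h_2) = 31/15. So S'(2) = 47/15.

3.1333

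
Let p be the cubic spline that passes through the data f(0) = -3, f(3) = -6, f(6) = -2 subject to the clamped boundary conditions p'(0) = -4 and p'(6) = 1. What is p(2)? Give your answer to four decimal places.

With M_i denoting the second derivative at x_i, h_i = 3, 3, and Δ_i = (y_(i+1) − y_i)/h_i = -1, 4/3:
  3·M_0 + 12·M_1 + 3·M_2 = 6(Δ_1 - Δ_0) = 14
Clamped end conditions give two more equations: 2h_0·M_0 + h_0·M_1 = 6(Δ_0 - p'(0)) = 18 and h_1·M_1 + 2h_1·M_2 = 6(p'(6) - Δ_1) = -2.
Solving: M_0 = 8/3, M_1 = 2/3, M_2 = -2/3.
On [0, 3], p(t) = -3 - 4·t + 4/3·t² - 1/9·t³.
With t = 2: p(2) = -59/9.

-6.5556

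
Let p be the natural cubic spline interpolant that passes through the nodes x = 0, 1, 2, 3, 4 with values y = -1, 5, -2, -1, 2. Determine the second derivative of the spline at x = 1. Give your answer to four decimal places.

-24.1071

Write m_i for p''(x_i). With h_i = 1, 1, 1, 1 and divided differences Δ_i = 6, -7, 1, 3, the continuity of p' gives the tridiagonal system
  1·m_0 + 4·m_1 + 1·m_2 = 6(Δ_1 - Δ_0) = -78
  1·m_1 + 4·m_2 + 1·m_3 = 6(Δ_2 - Δ_1) = 48
  1·m_2 + 4·m_3 + 1·m_4 = 6(Δ_3 - Δ_2) = 12
Natural end conditions: m_0 = m_4 = 0.
Hence m_0 = 0, m_1 = -675/28, m_2 = 129/7, m_3 = -45/28, m_4 = 0.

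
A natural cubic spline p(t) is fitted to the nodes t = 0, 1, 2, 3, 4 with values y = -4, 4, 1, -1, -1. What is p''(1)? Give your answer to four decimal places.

Put M_i = p'' at the i-th knot. Here h = (1, 1, 1, 1) and Δ = (8, -3, -2, 0), so the interior equations h_(i-1)·M_(i-1) + 2(h_(i-1)+h_i)·M_i + h_i·M_(i+1) = 6(Δ_i − Δ_(i-1)) read
  1·M_0 + 4·M_1 + 1·M_2 = 6(Δ_1 - Δ_0) = -66
  1·M_1 + 4·M_2 + 1·M_3 = 6(Δ_2 - Δ_1) = 6
  1·M_2 + 4·M_3 + 1·M_4 = 6(Δ_3 - Δ_2) = 12
Natural end conditions: M_0 = M_4 = 0.
Forward elimination and back-substitution give M_0 = 0, M_1 = -501/28, M_2 = 39/7, M_3 = 45/28, M_4 = 0.

-17.8929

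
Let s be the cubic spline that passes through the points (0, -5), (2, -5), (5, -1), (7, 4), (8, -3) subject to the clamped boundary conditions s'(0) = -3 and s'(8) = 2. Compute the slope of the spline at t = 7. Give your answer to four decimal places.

Let σ_i = s''(x_i). Step sizes h_i = 2, 3, 2, 1; slopes of the chords Δ_i = (y_(i+1) - y_i)/h_i = 0, 4/3, 5/2, -7.
  2·σ_0 + 10·σ_1 + 3·σ_2 = 6(Δ_1 - Δ_0) = 8
  3·σ_1 + 10·σ_2 + 2·σ_3 = 6(Δ_2 - Δ_1) = 7
  2·σ_2 + 6·σ_3 + 1·σ_4 = 6(Δ_3 - Δ_2) = -57
Clamped end conditions give two more equations: 2h_0·σ_0 + h_0·σ_1 = 6(Δ_0 - s'(0)) = 18 and h_3·σ_3 + 2h_3·σ_4 = 6(s'(8) - Δ_3) = 54.
Hence σ_0 = 484/91, σ_1 = -149/91, σ_2 = 1250/273, σ_3 = -4624/273, σ_4 = 9683/273.
On [7, 8], s'(t) = b_3 + 2c_3·(t - 7) + 3d_3·(t - 7)² with b_3 = Δ_3 - h_3(2σ_3 + σ_4)/6 = -3967/546, c_3 = σ_3/2 = -2312/273, d_3 = (σ_4 - σ_3)/(6h_3) = 4769/546. So s'(7) = -3967/546.

-7.2656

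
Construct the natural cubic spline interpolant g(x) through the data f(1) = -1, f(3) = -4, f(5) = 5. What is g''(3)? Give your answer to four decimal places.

With M_i denoting the second derivative at x_i, h_i = 2, 2, and Δ_i = (y_(i+1) − y_i)/h_i = -3/2, 9/2:
  2·M_0 + 8·M_1 + 2·M_2 = 6(Δ_1 - Δ_0) = 36
Natural end conditions: M_0 = M_2 = 0.
Solving: M_0 = 0, M_1 = 9/2, M_2 = 0.

4.5000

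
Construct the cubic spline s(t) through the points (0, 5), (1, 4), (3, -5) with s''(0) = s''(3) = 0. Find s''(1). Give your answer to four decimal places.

-3.5000

With M_i denoting the second derivative at x_i, h_i = 1, 2, and Δ_i = (y_(i+1) − y_i)/h_i = -1, -9/2:
  1·M_0 + 6·M_1 + 2·M_2 = 6(Δ_1 - Δ_0) = -21
Natural end conditions: M_0 = M_2 = 0.
Solving: M_0 = 0, M_1 = -7/2, M_2 = 0.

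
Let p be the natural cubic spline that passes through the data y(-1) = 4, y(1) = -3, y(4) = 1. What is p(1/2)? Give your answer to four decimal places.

-1.8844

Let σ_i = p''(x_i). Step sizes h_i = 2, 3; slopes of the chords Δ_i = (y_(i+1) - y_i)/h_i = -7/2, 4/3.
  2·σ_0 + 10·σ_1 + 3·σ_2 = 6(Δ_1 - Δ_0) = 29
Natural end conditions: σ_0 = σ_2 = 0.
Hence σ_0 = 0, σ_1 = 29/10, σ_2 = 0.
On [-1, 1], p(x) = 4 - 67/15·(x + 1) + 0·(x + 1)² + 29/120·(x + 1)³.
With (x + 1) = 3/2: p(1/2) = -603/320.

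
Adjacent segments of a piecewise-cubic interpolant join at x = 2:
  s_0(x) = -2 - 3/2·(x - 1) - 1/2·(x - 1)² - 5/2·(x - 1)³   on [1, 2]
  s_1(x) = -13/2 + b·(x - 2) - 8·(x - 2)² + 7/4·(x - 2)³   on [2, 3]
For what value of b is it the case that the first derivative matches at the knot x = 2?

-10

s_0'(x) = -3/2 - 1·(x - 1) - 15/2·(x - 1)², so s_0'(2) = -10. On the right, s_1'(2) = b, so b = -10.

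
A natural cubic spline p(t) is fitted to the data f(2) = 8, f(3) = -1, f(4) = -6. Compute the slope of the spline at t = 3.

-7

Write M_i for p''(x_i). With h_i = 1, 1 and divided differences Δ_i = -9, -5, the continuity of p' gives the tridiagonal system
  1·M_0 + 4·M_1 + 1·M_2 = 6(Δ_1 - Δ_0) = 24
Natural end conditions: M_0 = M_2 = 0.
Hence M_0 = 0, M_1 = 6, M_2 = 0.
On [3, 4], p'(t) = b_1 + 2c_1·(t - 3) + 3d_1·(t - 3)² with b_1 = Δ_1 - h_1(2M_1 + M_2)/6 = -7, c_1 = M_1/2 = 3, d_1 = (M_2 - M_1)/(6h_1) = -1. So p'(3) = -7.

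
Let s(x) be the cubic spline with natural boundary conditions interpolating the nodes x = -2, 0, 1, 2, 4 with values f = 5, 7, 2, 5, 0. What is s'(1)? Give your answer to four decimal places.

Let M_i = s''(x_i). Step sizes h_i = 2, 1, 1, 2; slopes of the chords Δ_i = (y_(i+1) - y_i)/h_i = 1, -5, 3, -5/2.
  2·M_0 + 6·M_1 + 1·M_2 = 6(Δ_1 - Δ_0) = -36
  1·M_1 + 4·M_2 + 1·M_3 = 6(Δ_2 - Δ_1) = 48
  1·M_2 + 6·M_3 + 2·M_4 = 6(Δ_3 - Δ_2) = -33
Natural end conditions: M_0 = M_4 = 0.
Solving: M_0 = 0, M_1 = -383/44, M_2 = 357/22, M_3 = -361/44, M_4 = 0.
On [1, 2], s'(x) = b_2 + 2c_2·(x - 1) + 3d_2·(x - 1)² with b_2 = Δ_2 - h_2(2M_2 + M_3)/6 = -25/24, c_2 = M_2/2 = 357/44, d_2 = (M_3 - M_2)/(6h_2) = -1075/264. So s'(1) = -25/24.

-1.0417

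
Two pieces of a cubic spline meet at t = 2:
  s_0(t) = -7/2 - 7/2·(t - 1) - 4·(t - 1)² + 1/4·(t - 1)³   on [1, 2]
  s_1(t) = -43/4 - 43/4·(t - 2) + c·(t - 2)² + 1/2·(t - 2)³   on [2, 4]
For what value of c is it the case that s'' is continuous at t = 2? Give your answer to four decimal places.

-3.2500

s_0''(t) = -8 + 3/2·(t - 1), so s_0''(2) = -13/2. On the right, s_1''(2) = 2c, so c = -13/4.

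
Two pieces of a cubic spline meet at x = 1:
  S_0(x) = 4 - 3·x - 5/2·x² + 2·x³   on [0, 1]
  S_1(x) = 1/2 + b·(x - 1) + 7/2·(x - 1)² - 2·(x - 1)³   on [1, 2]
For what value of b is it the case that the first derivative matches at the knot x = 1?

S_0'(x) = -3 - 5·x + 6·x², so S_0'(1) = -2. On the right, S_1'(1) = b, so b = -2.

-2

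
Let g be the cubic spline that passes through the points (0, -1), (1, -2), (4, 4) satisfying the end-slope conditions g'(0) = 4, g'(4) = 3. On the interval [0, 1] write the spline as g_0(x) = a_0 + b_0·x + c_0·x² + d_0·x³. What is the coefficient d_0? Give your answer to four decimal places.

3.7500

Put σ_i = g'' at the i-th knot. Here h = (1, 3) and Δ = (-1, 2), so the interior equations h_(i-1)·σ_(i-1) + 2(h_(i-1)+h_i)·σ_i + h_i·σ_(i+1) = 6(Δ_i − Δ_(i-1)) read
  1·σ_0 + 8·σ_1 + 3·σ_2 = 6(Δ_1 - Δ_0) = 18
Clamped end conditions give two more equations: 2h_0·σ_0 + h_0·σ_1 = 6(Δ_0 - g'(0)) = -30 and h_1·σ_1 + 2h_1·σ_2 = 6(g'(4) - Δ_1) = 6.
Solving the tridiagonal system: σ_0 = -35/2, σ_1 = 5, σ_2 = -3/2.
On [0, 1], with g_0(x) = a_0 + b_0·x + c_0·x² + d_0·x³: c_0 = σ_0/2 = -35/4, d_0 = (σ_1 - σ_0)/(6h_0) = 15/4, b_0 = Δ_0 - h_0(2σ_0 + σ_1)/6 = 4.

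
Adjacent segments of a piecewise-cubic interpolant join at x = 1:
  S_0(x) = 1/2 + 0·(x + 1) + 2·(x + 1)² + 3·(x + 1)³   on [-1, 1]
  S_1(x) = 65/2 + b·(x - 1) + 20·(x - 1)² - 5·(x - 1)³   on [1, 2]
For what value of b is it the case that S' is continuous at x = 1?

S_0'(x) = 0 + 4·(x + 1) + 9·(x + 1)², so S_0'(1) = 44. On the right, S_1'(1) = b, so b = 44.

44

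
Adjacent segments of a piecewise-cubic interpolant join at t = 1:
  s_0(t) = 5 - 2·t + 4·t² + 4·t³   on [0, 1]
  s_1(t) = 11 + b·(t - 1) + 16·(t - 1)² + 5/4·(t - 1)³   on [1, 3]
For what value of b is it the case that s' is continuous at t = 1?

18

s_0'(t) = -2 + 8·t + 12·t², so s_0'(1) = 18. On the right, s_1'(1) = b, so b = 18.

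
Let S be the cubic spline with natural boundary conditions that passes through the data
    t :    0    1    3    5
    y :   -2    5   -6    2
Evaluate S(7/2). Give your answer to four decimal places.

-6.4460

Put m_i = S'' at the i-th knot. Here h = (1, 2, 2) and Δ = (7, -11/2, 4), so the interior equations h_(i-1)·m_(i-1) + 2(h_(i-1)+h_i)·m_i + h_i·m_(i+1) = 6(Δ_i − Δ_(i-1)) read
  1·m_0 + 6·m_1 + 2·m_2 = 6(Δ_1 - Δ_0) = -75
  2·m_1 + 8·m_2 + 2·m_3 = 6(Δ_2 - Δ_1) = 57
Natural end conditions: m_0 = m_3 = 0.
Solving: m_0 = 0, m_1 = -357/22, m_2 = 123/11, m_3 = 0.
On [3, 5], S(t) = -6 - 38/11·(t - 3) + 123/22·(t - 3)² - 41/44·(t - 3)³.
With (t - 3) = 1/2: S(7/2) = -2269/352.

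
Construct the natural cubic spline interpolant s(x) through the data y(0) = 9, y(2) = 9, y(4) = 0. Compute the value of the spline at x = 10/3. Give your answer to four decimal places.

3.6667

Write m_i for s''(x_i). With h_i = 2, 2 and divided differences Δ_i = 0, -9/2, the continuity of s' gives the tridiagonal system
  2·m_0 + 8·m_1 + 2·m_2 = 6(Δ_1 - Δ_0) = -27
Natural end conditions: m_0 = m_2 = 0.
Hence m_0 = 0, m_1 = -27/8, m_2 = 0.
On [2, 4], s(x) = 9 - 9/4·(x - 2) - 27/16·(x - 2)² + 9/32·(x - 2)³.
With (x - 2) = 4/3: s(10/3) = 11/3.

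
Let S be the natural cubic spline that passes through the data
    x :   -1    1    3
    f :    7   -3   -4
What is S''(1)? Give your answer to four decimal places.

With σ_i denoting the second derivative at x_i, h_i = 2, 2, and Δ_i = (y_(i+1) − y_i)/h_i = -5, -1/2:
  2·σ_0 + 8·σ_1 + 2·σ_2 = 6(Δ_1 - Δ_0) = 27
Natural end conditions: σ_0 = σ_2 = 0.
Solving: σ_0 = 0, σ_1 = 27/8, σ_2 = 0.

3.3750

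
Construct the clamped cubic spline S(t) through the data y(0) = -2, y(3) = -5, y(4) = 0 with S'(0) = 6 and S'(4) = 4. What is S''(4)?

-8

With m_i denoting the second derivative at x_i, h_i = 3, 1, and Δ_i = (y_(i+1) − y_i)/h_i = -1, 5:
  3·m_0 + 8·m_1 + 1·m_2 = 6(Δ_1 - Δ_0) = 36
Clamped end conditions give two more equations: 2h_0·m_0 + h_0·m_1 = 6(Δ_0 - S'(0)) = -42 and h_1·m_1 + 2h_1·m_2 = 6(S'(4) - Δ_1) = -6.
Hence m_0 = -12, m_1 = 10, m_2 = -8.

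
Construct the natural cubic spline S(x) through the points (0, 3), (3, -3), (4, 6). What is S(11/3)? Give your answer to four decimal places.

Put M_i = S'' at the i-th knot. Here h = (3, 1) and Δ = (-2, 9), so the interior equations h_(i-1)·M_(i-1) + 2(h_(i-1)+h_i)·M_i + h_i·M_(i+1) = 6(Δ_i − Δ_(i-1)) read
  3·M_0 + 8·M_1 + 1·M_2 = 6(Δ_1 - Δ_0) = 66
Natural end conditions: M_0 = M_2 = 0.
Solving: M_0 = 0, M_1 = 33/4, M_2 = 0.
On [3, 4], S(x) = -3 + 25/4·(x - 3) + 33/8·(x - 3)² - 11/8·(x - 3)³.
With (x - 3) = 2/3: S(11/3) = 70/27.

2.5926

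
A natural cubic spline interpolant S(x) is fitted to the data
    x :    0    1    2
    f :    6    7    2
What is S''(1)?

Put σ_i = S'' at the i-th knot. Here h = (1, 1) and Δ = (1, -5), so the interior equations h_(i-1)·σ_(i-1) + 2(h_(i-1)+h_i)·σ_i + h_i·σ_(i+1) = 6(Δ_i − Δ_(i-1)) read
  1·σ_0 + 4·σ_1 + 1·σ_2 = 6(Δ_1 - Δ_0) = -36
Natural end conditions: σ_0 = σ_2 = 0.
Forward elimination and back-substitution give σ_0 = 0, σ_1 = -9, σ_2 = 0.

-9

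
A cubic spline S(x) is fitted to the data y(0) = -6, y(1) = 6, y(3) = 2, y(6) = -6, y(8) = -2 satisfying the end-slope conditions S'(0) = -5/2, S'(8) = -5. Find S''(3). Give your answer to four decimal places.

With σ_i denoting the second derivative at x_i, h_i = 1, 2, 3, 2, and Δ_i = (y_(i+1) − y_i)/h_i = 12, -2, -8/3, 2:
  1·σ_0 + 6·σ_1 + 2·σ_2 = 6(Δ_1 - Δ_0) = -84
  2·σ_1 + 10·σ_2 + 3·σ_3 = 6(Δ_2 - Δ_1) = -4
  3·σ_2 + 10·σ_3 + 2·σ_4 = 6(Δ_3 - Δ_2) = 28
Clamped end conditions give two more equations: 2h_0·σ_0 + h_0·σ_1 = 6(Δ_0 - S'(0)) = 87 and h_3·σ_3 + 2h_3·σ_4 = 6(S'(8) - Δ_3) = -42.
Hence σ_0 = 15196/273, σ_1 = -6641/273, σ_2 = 859/273, σ_3 = 400/91, σ_4 = -2311/182.

3.1465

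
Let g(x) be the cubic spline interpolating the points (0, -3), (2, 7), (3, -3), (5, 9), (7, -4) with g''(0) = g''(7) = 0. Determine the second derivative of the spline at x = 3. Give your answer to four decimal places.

With M_i denoting the second derivative at x_i, h_i = 2, 1, 2, 2, and Δ_i = (y_(i+1) − y_i)/h_i = 5, -10, 6, -13/2:
  2·M_0 + 6·M_1 + 1·M_2 = 6(Δ_1 - Δ_0) = -90
  1·M_1 + 6·M_2 + 2·M_3 = 6(Δ_2 - Δ_1) = 96
  2·M_2 + 8·M_3 + 2·M_4 = 6(Δ_3 - Δ_2) = -75
Natural end conditions: M_0 = M_4 = 0.
Forward elimination and back-substitution give M_0 = 0, M_1 = -2439/128, M_2 = 1557/64, M_3 = -3957/256, M_4 = 0.

24.3281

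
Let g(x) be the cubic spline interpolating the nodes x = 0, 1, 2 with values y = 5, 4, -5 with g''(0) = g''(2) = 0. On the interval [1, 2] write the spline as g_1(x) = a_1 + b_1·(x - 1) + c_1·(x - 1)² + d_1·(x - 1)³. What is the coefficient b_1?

Let σ_i = g''(x_i). Step sizes h_i = 1, 1; slopes of the chords Δ_i = (y_(i+1) - y_i)/h_i = -1, -9.
  1·σ_0 + 4·σ_1 + 1·σ_2 = 6(Δ_1 - Δ_0) = -48
Natural end conditions: σ_0 = σ_2 = 0.
Hence σ_0 = 0, σ_1 = -12, σ_2 = 0.
On [1, 2], with g_1(x) = a_1 + b_1·(x - 1) + c_1·(x - 1)² + d_1·(x - 1)³: c_1 = σ_1/2 = -6, d_1 = (σ_2 - σ_1)/(6h_1) = 2, b_1 = Δ_1 - h_1(2σ_1 + σ_2)/6 = -5.

-5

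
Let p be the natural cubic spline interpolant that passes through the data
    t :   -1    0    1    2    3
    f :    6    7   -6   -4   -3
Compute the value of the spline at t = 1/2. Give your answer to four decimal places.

Write σ_i for p''(x_i). With h_i = 1, 1, 1, 1 and divided differences Δ_i = 1, -13, 2, 1, the continuity of p' gives the tridiagonal system
  1·σ_0 + 4·σ_1 + 1·σ_2 = 6(Δ_1 - Δ_0) = -84
  1·σ_1 + 4·σ_2 + 1·σ_3 = 6(Δ_2 - Δ_1) = 90
  1·σ_2 + 4·σ_3 + 1·σ_4 = 6(Δ_3 - Δ_2) = -6
Natural end conditions: σ_0 = σ_4 = 0.
Solving: σ_0 = 0, σ_1 = -813/28, σ_2 = 225/7, σ_3 = -267/28, σ_4 = 0.
On [0, 1], p(t) = 7 - 243/28·t - 813/56·t² + 571/56·t³.
With t = 1/2: p(1/2) = 137/448.

0.3058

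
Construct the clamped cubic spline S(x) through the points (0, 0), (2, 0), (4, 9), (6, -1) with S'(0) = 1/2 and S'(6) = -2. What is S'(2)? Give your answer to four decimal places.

3.4333

With M_i denoting the second derivative at x_i, h_i = 2, 2, 2, and Δ_i = (y_(i+1) − y_i)/h_i = 0, 9/2, -5:
  2·M_0 + 8·M_1 + 2·M_2 = 6(Δ_1 - Δ_0) = 27
  2·M_1 + 8·M_2 + 2·M_3 = 6(Δ_2 - Δ_1) = -57
Clamped end conditions give two more equations: 2h_0·M_0 + h_0·M_1 = 6(Δ_0 - S'(0)) = -3 and h_2·M_2 + 2h_2·M_3 = 6(S'(6) - Δ_2) = 18.
Forward elimination and back-substitution give M_0 = -133/30, M_1 = 221/30, M_2 = -173/15, M_3 = 154/15.
On [2, 4], S'(x) = b_1 + 2c_1·(x - 2) + 3d_1·(x - 2)² with b_1 = Δ_1 - h_1(2M_1 + M_2)/6 = 103/30, c_1 = M_1/2 = 221/60, d_1 = (M_2 - M_1)/(6h_1) = -63/40. So S'(2) = 103/30.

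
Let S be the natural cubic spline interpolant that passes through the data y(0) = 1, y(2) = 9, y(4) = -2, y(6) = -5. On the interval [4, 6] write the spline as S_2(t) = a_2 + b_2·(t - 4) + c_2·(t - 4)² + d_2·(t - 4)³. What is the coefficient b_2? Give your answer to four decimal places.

-4.9000

Let M_i = S''(x_i). Step sizes h_i = 2, 2, 2; slopes of the chords Δ_i = (y_(i+1) - y_i)/h_i = 4, -11/2, -3/2.
  2·M_0 + 8·M_1 + 2·M_2 = 6(Δ_1 - Δ_0) = -57
  2·M_1 + 8·M_2 + 2·M_3 = 6(Δ_2 - Δ_1) = 24
Natural end conditions: M_0 = M_3 = 0.
Hence M_0 = 0, M_1 = -42/5, M_2 = 51/10, M_3 = 0.
On [4, 6], with S_2(t) = a_2 + b_2·(t - 4) + c_2·(t - 4)² + d_2·(t - 4)³: c_2 = M_2/2 = 51/20, d_2 = (M_3 - M_2)/(6h_2) = -17/40, b_2 = Δ_2 - h_2(2M_2 + M_3)/6 = -49/10.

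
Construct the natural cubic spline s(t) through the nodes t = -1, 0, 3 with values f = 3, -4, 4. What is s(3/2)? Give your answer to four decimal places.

-4.0781

Let σ_i = s''(x_i). Step sizes h_i = 1, 3; slopes of the chords Δ_i = (y_(i+1) - y_i)/h_i = -7, 8/3.
  1·σ_0 + 8·σ_1 + 3·σ_2 = 6(Δ_1 - Δ_0) = 58
Natural end conditions: σ_0 = σ_2 = 0.
Hence σ_0 = 0, σ_1 = 29/4, σ_2 = 0.
On [0, 3], s(t) = -4 - 55/12·t + 29/8·t² - 29/72·t³.
With t = 3/2: s(3/2) = -261/64.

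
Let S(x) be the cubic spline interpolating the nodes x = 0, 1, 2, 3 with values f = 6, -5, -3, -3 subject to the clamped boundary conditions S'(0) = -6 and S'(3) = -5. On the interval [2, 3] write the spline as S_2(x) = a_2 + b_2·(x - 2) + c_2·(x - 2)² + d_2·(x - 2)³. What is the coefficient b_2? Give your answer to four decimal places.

4.3333

Write M_i for S''(x_i). With h_i = 1, 1, 1 and divided differences Δ_i = -11, 2, 0, the continuity of S' gives the tridiagonal system
  1·M_0 + 4·M_1 + 1·M_2 = 6(Δ_1 - Δ_0) = 78
  1·M_1 + 4·M_2 + 1·M_3 = 6(Δ_2 - Δ_1) = -12
Clamped end conditions give two more equations: 2h_0·M_0 + h_0·M_1 = 6(Δ_0 - S'(0)) = -30 and h_2·M_2 + 2h_2·M_3 = 6(S'(3) - Δ_2) = -30.
Solving the tridiagonal system: M_0 = -88/3, M_1 = 86/3, M_2 = -22/3, M_3 = -34/3.
On [2, 3], with S_2(x) = a_2 + b_2·(x - 2) + c_2·(x - 2)² + d_2·(x - 2)³: c_2 = M_2/2 = -11/3, d_2 = (M_3 - M_2)/(6h_2) = -2/3, b_2 = Δ_2 - h_2(2M_2 + M_3)/6 = 13/3.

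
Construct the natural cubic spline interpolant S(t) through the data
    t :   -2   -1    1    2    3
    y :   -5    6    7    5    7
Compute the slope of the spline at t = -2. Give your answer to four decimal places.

12.7500

Put m_i = S'' at the i-th knot. Here h = (1, 2, 1, 1) and Δ = (11, 1/2, -2, 2), so the interior equations h_(i-1)·m_(i-1) + 2(h_(i-1)+h_i)·m_i + h_i·m_(i+1) = 6(Δ_i − Δ_(i-1)) read
  1·m_0 + 6·m_1 + 2·m_2 = 6(Δ_1 - Δ_0) = -63
  2·m_1 + 6·m_2 + 1·m_3 = 6(Δ_2 - Δ_1) = -15
  1·m_2 + 4·m_3 + 1·m_4 = 6(Δ_3 - Δ_2) = 24
Natural end conditions: m_0 = m_4 = 0.
Hence m_0 = 0, m_1 = -21/2, m_2 = 0, m_3 = 6, m_4 = 0.
On [-2, -1], S'(t) = b_0 + 2c_0·(t + 2) + 3d_0·(t + 2)² with b_0 = Δ_0 - h_0(2m_0 + m_1)/6 = 51/4, c_0 = m_0/2 = 0, d_0 = (m_1 - m_0)/(6h_0) = -7/4. So S'(-2) = 51/4.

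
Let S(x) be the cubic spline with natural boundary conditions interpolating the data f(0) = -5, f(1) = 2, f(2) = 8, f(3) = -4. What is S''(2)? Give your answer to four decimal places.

Write σ_i for S''(x_i). With h_i = 1, 1, 1 and divided differences Δ_i = 7, 6, -12, the continuity of S' gives the tridiagonal system
  1·σ_0 + 4·σ_1 + 1·σ_2 = 6(Δ_1 - Δ_0) = -6
  1·σ_1 + 4·σ_2 + 1·σ_3 = 6(Δ_2 - Δ_1) = -108
Natural end conditions: σ_0 = σ_3 = 0.
Hence σ_0 = 0, σ_1 = 28/5, σ_2 = -142/5, σ_3 = 0.

-28.4000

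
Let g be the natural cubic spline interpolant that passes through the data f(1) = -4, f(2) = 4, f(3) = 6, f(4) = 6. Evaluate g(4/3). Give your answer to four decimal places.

Put σ_i = g'' at the i-th knot. Here h = (1, 1, 1) and Δ = (8, 2, 0), so the interior equations h_(i-1)·σ_(i-1) + 2(h_(i-1)+h_i)·σ_i + h_i·σ_(i+1) = 6(Δ_i − Δ_(i-1)) read
  1·σ_0 + 4·σ_1 + 1·σ_2 = 6(Δ_1 - Δ_0) = -36
  1·σ_1 + 4·σ_2 + 1·σ_3 = 6(Δ_2 - Δ_1) = -12
Natural end conditions: σ_0 = σ_3 = 0.
Solving the tridiagonal system: σ_0 = 0, σ_1 = -44/5, σ_2 = -4/5, σ_3 = 0.
On [1, 2], g(t) = -4 + 142/15·(t - 1) + 0·(t - 1)² - 22/15·(t - 1)³.
With (t - 1) = 1/3: g(4/3) = -364/405.

-0.8988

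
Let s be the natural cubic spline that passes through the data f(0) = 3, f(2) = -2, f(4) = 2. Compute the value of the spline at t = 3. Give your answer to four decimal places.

-0.8438

Put M_i = s'' at the i-th knot. Here h = (2, 2) and Δ = (-5/2, 2), so the interior equations h_(i-1)·M_(i-1) + 2(h_(i-1)+h_i)·M_i + h_i·M_(i+1) = 6(Δ_i − Δ_(i-1)) read
  2·M_0 + 8·M_1 + 2·M_2 = 6(Δ_1 - Δ_0) = 27
Natural end conditions: M_0 = M_2 = 0.
Hence M_0 = 0, M_1 = 27/8, M_2 = 0.
On [2, 4], s(t) = -2 - 1/4·(t - 2) + 27/16·(t - 2)² - 9/32·(t - 2)³.
With (t - 2) = 1: s(3) = -27/32.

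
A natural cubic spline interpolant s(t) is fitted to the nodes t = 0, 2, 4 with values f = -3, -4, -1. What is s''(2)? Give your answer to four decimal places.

Write m_i for s''(x_i). With h_i = 2, 2 and divided differences Δ_i = -1/2, 3/2, the continuity of s' gives the tridiagonal system
  2·m_0 + 8·m_1 + 2·m_2 = 6(Δ_1 - Δ_0) = 12
Natural end conditions: m_0 = m_2 = 0.
Hence m_0 = 0, m_1 = 3/2, m_2 = 0.

1.5000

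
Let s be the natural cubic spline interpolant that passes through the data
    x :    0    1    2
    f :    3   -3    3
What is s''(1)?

Put M_i = s'' at the i-th knot. Here h = (1, 1) and Δ = (-6, 6), so the interior equations h_(i-1)·M_(i-1) + 2(h_(i-1)+h_i)·M_i + h_i·M_(i+1) = 6(Δ_i − Δ_(i-1)) read
  1·M_0 + 4·M_1 + 1·M_2 = 6(Δ_1 - Δ_0) = 72
Natural end conditions: M_0 = M_2 = 0.
Hence M_0 = 0, M_1 = 18, M_2 = 0.

18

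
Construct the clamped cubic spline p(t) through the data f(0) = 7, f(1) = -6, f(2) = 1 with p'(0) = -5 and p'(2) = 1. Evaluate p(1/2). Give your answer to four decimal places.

Put M_i = p'' at the i-th knot. Here h = (1, 1) and Δ = (-13, 7), so the interior equations h_(i-1)·M_(i-1) + 2(h_(i-1)+h_i)·M_i + h_i·M_(i+1) = 6(Δ_i − Δ_(i-1)) read
  1·M_0 + 4·M_1 + 1·M_2 = 6(Δ_1 - Δ_0) = 120
Clamped end conditions give two more equations: 2h_0·M_0 + h_0·M_1 = 6(Δ_0 - p'(0)) = -48 and h_1·M_1 + 2h_1·M_2 = 6(p'(2) - Δ_1) = -36.
Solving the tridiagonal system: M_0 = -51, M_1 = 54, M_2 = -45.
On [0, 1], p(t) = 7 - 5·t - 51/2·t² + 35/2·t³.
With t = 1/2: p(1/2) = 5/16.

0.3125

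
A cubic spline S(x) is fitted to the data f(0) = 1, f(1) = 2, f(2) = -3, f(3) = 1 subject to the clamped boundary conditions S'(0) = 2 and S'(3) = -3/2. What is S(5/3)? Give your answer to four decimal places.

-2.0519

Write m_i for S''(x_i). With h_i = 1, 1, 1 and divided differences Δ_i = 1, -5, 4, the continuity of S' gives the tridiagonal system
  1·m_0 + 4·m_1 + 1·m_2 = 6(Δ_1 - Δ_0) = -36
  1·m_1 + 4·m_2 + 1·m_3 = 6(Δ_2 - Δ_1) = 54
Clamped end conditions give two more equations: 2h_0·m_0 + h_0·m_1 = 6(Δ_0 - S'(0)) = -6 and h_2·m_2 + 2h_2·m_3 = 6(S'(3) - Δ_2) = -33.
Hence m_0 = 79/15, m_1 = -248/15, m_2 = 373/15, m_3 = -434/15.
On [1, 2], S(x) = 2 - 109/30·(x - 1) - 124/15·(x - 1)² + 69/10·(x - 1)³.
With (x - 1) = 2/3: S(5/3) = -277/135.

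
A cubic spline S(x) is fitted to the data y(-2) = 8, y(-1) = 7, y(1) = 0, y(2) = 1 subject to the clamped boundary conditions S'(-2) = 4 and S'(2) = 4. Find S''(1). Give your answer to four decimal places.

3.7714

Let M_i = S''(x_i). Step sizes h_i = 1, 2, 1; slopes of the chords Δ_i = (y_(i+1) - y_i)/h_i = -1, -7/2, 1.
  1·M_0 + 6·M_1 + 2·M_2 = 6(Δ_1 - Δ_0) = -15
  2·M_1 + 6·M_2 + 1·M_3 = 6(Δ_2 - Δ_1) = 27
Clamped end conditions give two more equations: 2h_0·M_0 + h_0·M_1 = 6(Δ_0 - S'(-2)) = -30 and h_2·M_2 + 2h_2·M_3 = 6(S'(2) - Δ_2) = 18.
Forward elimination and back-substitution give M_0 = -501/35, M_1 = -48/35, M_2 = 132/35, M_3 = 249/35.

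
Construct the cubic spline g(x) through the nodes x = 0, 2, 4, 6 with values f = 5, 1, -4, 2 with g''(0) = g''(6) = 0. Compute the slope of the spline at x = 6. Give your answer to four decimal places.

4.5000

With M_i denoting the second derivative at x_i, h_i = 2, 2, 2, and Δ_i = (y_(i+1) − y_i)/h_i = -2, -5/2, 3:
  2·M_0 + 8·M_1 + 2·M_2 = 6(Δ_1 - Δ_0) = -3
  2·M_1 + 8·M_2 + 2·M_3 = 6(Δ_2 - Δ_1) = 33
Natural end conditions: M_0 = M_3 = 0.
Forward elimination and back-substitution give M_0 = 0, M_1 = -3/2, M_2 = 9/2, M_3 = 0.
On [4, 6], g'(x) = b_2 + 2c_2·(x - 4) + 3d_2·(x - 4)² with b_2 = Δ_2 - h_2(2M_2 + M_3)/6 = 0, c_2 = M_2/2 = 9/4, d_2 = (M_3 - M_2)/(6h_2) = -3/8. So g'(6) = 9/2.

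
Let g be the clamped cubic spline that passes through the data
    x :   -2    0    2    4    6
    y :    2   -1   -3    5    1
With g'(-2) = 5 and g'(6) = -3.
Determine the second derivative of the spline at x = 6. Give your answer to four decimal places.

Put M_i = g'' at the i-th knot. Here h = (2, 2, 2, 2) and Δ = (-3/2, -1, 4, -2), so the interior equations h_(i-1)·M_(i-1) + 2(h_(i-1)+h_i)·M_i + h_i·M_(i+1) = 6(Δ_i − Δ_(i-1)) read
  2·M_0 + 8·M_1 + 2·M_2 = 6(Δ_1 - Δ_0) = 3
  2·M_1 + 8·M_2 + 2·M_3 = 6(Δ_2 - Δ_1) = 30
  2·M_2 + 8·M_3 + 2·M_4 = 6(Δ_3 - Δ_2) = -36
Clamped end conditions give two more equations: 2h_0·M_0 + h_0·M_1 = 6(Δ_0 - g'(-2)) = -39 and h_3·M_3 + 2h_3·M_4 = 6(g'(6) - Δ_3) = -6.
Solving the tridiagonal system: M_0 = -1195/112, M_1 = 103/56, M_2 = 77/16, M_3 = -341/56, M_4 = 173/112.

1.5446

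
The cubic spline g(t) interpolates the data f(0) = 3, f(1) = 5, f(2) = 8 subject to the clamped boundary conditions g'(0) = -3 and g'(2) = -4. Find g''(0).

Put M_i = g'' at the i-th knot. Here h = (1, 1) and Δ = (2, 3), so the interior equations h_(i-1)·M_(i-1) + 2(h_(i-1)+h_i)·M_i + h_i·M_(i+1) = 6(Δ_i − Δ_(i-1)) read
  1·M_0 + 4·M_1 + 1·M_2 = 6(Δ_1 - Δ_0) = 6
Clamped end conditions give two more equations: 2h_0·M_0 + h_0·M_1 = 6(Δ_0 - g'(0)) = 30 and h_1·M_1 + 2h_1·M_2 = 6(g'(2) - Δ_1) = -42.
Solving the tridiagonal system: M_0 = 13, M_1 = 4, M_2 = -23.

13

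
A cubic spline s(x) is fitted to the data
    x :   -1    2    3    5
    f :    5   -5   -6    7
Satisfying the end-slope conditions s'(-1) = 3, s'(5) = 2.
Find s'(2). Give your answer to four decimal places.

-3.9643

Let M_i = s''(x_i). Step sizes h_i = 3, 1, 2; slopes of the chords Δ_i = (y_(i+1) - y_i)/h_i = -10/3, -1, 13/2.
  3·M_0 + 8·M_1 + 1·M_2 = 6(Δ_1 - Δ_0) = 14
  1·M_1 + 6·M_2 + 2·M_3 = 6(Δ_2 - Δ_1) = 45
Clamped end conditions give two more equations: 2h_0·M_0 + h_0·M_1 = 6(Δ_0 - s'(-1)) = -38 and h_2·M_2 + 2h_2·M_3 = 6(s'(5) - Δ_2) = -27.
Hence M_0 = -337/42, M_1 = 71/21, M_2 = 463/42, M_3 = -515/42.
On [2, 3], s'(x) = b_1 + 2c_1·(x - 2) + 3d_1·(x - 2)² with b_1 = Δ_1 - h_1(2M_1 + M_2)/6 = -111/28, c_1 = M_1/2 = 71/42, d_1 = (M_2 - M_1)/(6h_1) = 107/84. So s'(2) = -111/28.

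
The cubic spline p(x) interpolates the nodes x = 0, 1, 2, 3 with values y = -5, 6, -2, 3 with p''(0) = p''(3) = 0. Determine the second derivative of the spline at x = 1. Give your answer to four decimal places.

-35.6000

Let σ_i = p''(x_i). Step sizes h_i = 1, 1, 1; slopes of the chords Δ_i = (y_(i+1) - y_i)/h_i = 11, -8, 5.
  1·σ_0 + 4·σ_1 + 1·σ_2 = 6(Δ_1 - Δ_0) = -114
  1·σ_1 + 4·σ_2 + 1·σ_3 = 6(Δ_2 - Δ_1) = 78
Natural end conditions: σ_0 = σ_3 = 0.
Solving: σ_0 = 0, σ_1 = -178/5, σ_2 = 142/5, σ_3 = 0.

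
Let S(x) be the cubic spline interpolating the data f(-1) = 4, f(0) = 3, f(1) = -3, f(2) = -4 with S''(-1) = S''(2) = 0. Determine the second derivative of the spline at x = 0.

Put m_i = S'' at the i-th knot. Here h = (1, 1, 1) and Δ = (-1, -6, -1), so the interior equations h_(i-1)·m_(i-1) + 2(h_(i-1)+h_i)·m_i + h_i·m_(i+1) = 6(Δ_i − Δ_(i-1)) read
  1·m_0 + 4·m_1 + 1·m_2 = 6(Δ_1 - Δ_0) = -30
  1·m_1 + 4·m_2 + 1·m_3 = 6(Δ_2 - Δ_1) = 30
Natural end conditions: m_0 = m_3 = 0.
Hence m_0 = 0, m_1 = -10, m_2 = 10, m_3 = 0.

-10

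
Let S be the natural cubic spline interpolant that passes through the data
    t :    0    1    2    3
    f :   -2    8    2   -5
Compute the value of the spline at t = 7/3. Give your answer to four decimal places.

Write M_i for S''(x_i). With h_i = 1, 1, 1 and divided differences Δ_i = 10, -6, -7, the continuity of S' gives the tridiagonal system
  1·M_0 + 4·M_1 + 1·M_2 = 6(Δ_1 - Δ_0) = -96
  1·M_1 + 4·M_2 + 1·M_3 = 6(Δ_2 - Δ_1) = -6
Natural end conditions: M_0 = M_3 = 0.
Solving the tridiagonal system: M_0 = 0, M_1 = -126/5, M_2 = 24/5, M_3 = 0.
On [2, 3], S(t) = 2 - 43/5·(t - 2) + 12/5·(t - 2)² - 4/5·(t - 2)³.
With (t - 2) = 1/3: S(7/3) = -17/27.

-0.6296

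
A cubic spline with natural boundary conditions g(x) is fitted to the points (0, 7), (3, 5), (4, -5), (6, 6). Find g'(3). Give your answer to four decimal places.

Write M_i for g''(x_i). With h_i = 3, 1, 2 and divided differences Δ_i = -2/3, -10, 11/2, the continuity of g' gives the tridiagonal system
  3·M_0 + 8·M_1 + 1·M_2 = 6(Δ_1 - Δ_0) = -56
  1·M_1 + 6·M_2 + 2·M_3 = 6(Δ_2 - Δ_1) = 93
Natural end conditions: M_0 = M_3 = 0.
Solving the tridiagonal system: M_0 = 0, M_1 = -429/47, M_2 = 800/47, M_3 = 0.
On [3, 4], g'(x) = b_1 + 2c_1·(x - 3) + 3d_1·(x - 3)² with b_1 = Δ_1 - h_1(2M_1 + M_2)/6 = -1381/141, c_1 = M_1/2 = -429/94, d_1 = (M_2 - M_1)/(6h_1) = 1229/282. So g'(3) = -1381/141.

-9.7943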